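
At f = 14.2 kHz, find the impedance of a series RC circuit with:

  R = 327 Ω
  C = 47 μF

Step 1 — Angular frequency: ω = 2π·f = 2π·1.42e+04 = 8.922e+04 rad/s.
Step 2 — Component impedances:
  R: Z = R = 327 Ω
  C: Z = 1/(jωC) = -j/(ω·C) = 0 - j0.2385 Ω
Step 3 — Series combination: Z_total = R + C = 327 - j0.2385 Ω = 327∠-0.0° Ω.

Z = 327 - j0.2385 Ω = 327∠-0.0° Ω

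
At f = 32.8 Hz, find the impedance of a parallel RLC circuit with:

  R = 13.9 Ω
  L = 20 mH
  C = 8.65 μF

Step 1 — Angular frequency: ω = 2π·f = 2π·32.8 = 206.1 rad/s.
Step 2 — Component impedances:
  R: Z = R = 13.9 Ω
  L: Z = jωL = j·206.1·0.02 = 0 + j4.122 Ω
  C: Z = 1/(jωC) = -j/(ω·C) = 0 - j561 Ω
Step 3 — Parallel combination: 1/Z_total = 1/R + 1/L + 1/C; Z_total = 1.139 + j3.812 Ω = 3.979∠73.4° Ω.

Z = 1.139 + j3.812 Ω = 3.979∠73.4° Ω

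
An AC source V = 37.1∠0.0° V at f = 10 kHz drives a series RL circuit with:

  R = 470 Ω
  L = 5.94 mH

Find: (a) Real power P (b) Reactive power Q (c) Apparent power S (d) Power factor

Step 1 — Angular frequency: ω = 2π·f = 2π·1e+04 = 6.283e+04 rad/s.
Step 2 — Component impedances:
  R: Z = R = 470 Ω
  L: Z = jωL = j·6.283e+04·0.00594 = 0 + j373.2 Ω
Step 3 — Series combination: Z_total = R + L = 470 + j373.2 Ω = 600.2∠38.5° Ω.
Step 4 — Source phasor: V = 37.1∠0.0° V = 37.1 V.
Step 5 — Current: I = V / Z = 0.04841 - j0.03844 A = 0.06182∠-38.5° A.
Step 6 — Complex power: S = V·I* = 1.796 + j1.426 VA.
Step 7 — Real power: P = Re(S) = 1.796 W.
Step 8 — Reactive power: Q = Im(S) = 1.426 VAR.
Step 9 — Apparent power: |S| = 2.293 VA.
Step 10 — Power factor: PF = P/|S| = 0.7831 (lagging).

(a) P = 1.796 W  (b) Q = 1.426 VAR  (c) S = 2.293 VA  (d) PF = 0.7831 (lagging)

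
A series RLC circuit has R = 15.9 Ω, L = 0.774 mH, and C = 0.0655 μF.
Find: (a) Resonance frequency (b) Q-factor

Step 1 — Resonance condition Im(Z)=0 gives ω₀ = 1/√(LC).
Step 2 — ω₀ = 1/√(0.000774·6.55e-08) = 1.404e+05 rad/s.
Step 3 — f₀ = ω₀/(2π) = 2.235e+04 Hz.
Step 4 — Series Q: Q = ω₀L/R = 1.404e+05·0.000774/15.9 = 6.837.

(a) f₀ = 2.235e+04 Hz  (b) Q = 6.837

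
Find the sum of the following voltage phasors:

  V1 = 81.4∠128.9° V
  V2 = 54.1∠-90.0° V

Step 1 — Convert each phasor to rectangular form:
  V1 = 81.4·(cos(128.9°) + j·sin(128.9°)) = -51.12 + j63.35 V
  V2 = 54.1·(cos(-90.0°) + j·sin(-90.0°)) = 0 - j54.1 V
Step 2 — Sum components: V_total = -51.12 + j9.249 V.
Step 3 — Convert to polar: |V_total| = 51.95 V, ∠V_total = 169.7°.

V_total = 51.95∠169.7° V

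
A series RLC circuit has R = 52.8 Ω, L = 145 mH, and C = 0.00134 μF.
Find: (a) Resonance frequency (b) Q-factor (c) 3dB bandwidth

Step 1 — Resonance condition Im(Z)=0 gives ω₀ = 1/√(LC).
Step 2 — ω₀ = 1/√(0.145·1.34e-09) = 7.174e+04 rad/s.
Step 3 — f₀ = ω₀/(2π) = 1.142e+04 Hz.
Step 4 — Series Q: Q = ω₀L/R = 7.174e+04·0.145/52.8 = 197.
Step 5 — 3dB bandwidth: Δω = ω₀/Q = 364.1 rad/s; BW = Δω/(2π) = 57.95 Hz.

(a) f₀ = 1.142e+04 Hz  (b) Q = 197  (c) BW = 57.95 Hz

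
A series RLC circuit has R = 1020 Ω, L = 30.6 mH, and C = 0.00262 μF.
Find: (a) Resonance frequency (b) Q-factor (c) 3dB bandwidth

Step 1 — Resonance: ω₀ = 1/√(LC) = 1/√(0.0306·2.62e-09) = 1.117e+05 rad/s.
Step 2 — f₀ = ω₀/(2π) = 1.777e+04 Hz.
Step 3 — Series Q: Q = ω₀L/R = 1.117e+05·0.0306/1020 = 3.351.
Step 4 — Bandwidth: Δω = ω₀/Q = 3.333e+04 rad/s; BW = Δω/(2π) = 5305 Hz.

(a) f₀ = 1.777e+04 Hz  (b) Q = 3.351  (c) BW = 5305 Hz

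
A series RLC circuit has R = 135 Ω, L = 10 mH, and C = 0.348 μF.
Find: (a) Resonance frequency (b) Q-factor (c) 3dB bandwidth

Step 1 — Resonance: ω₀ = 1/√(LC) = 1/√(0.01·3.48e-07) = 1.695e+04 rad/s.
Step 2 — f₀ = ω₀/(2π) = 2698 Hz.
Step 3 — Series Q: Q = ω₀L/R = 1.695e+04·0.01/135 = 1.256.
Step 4 — Bandwidth: Δω = ω₀/Q = 1.35e+04 rad/s; BW = Δω/(2π) = 2149 Hz.

(a) f₀ = 2698 Hz  (b) Q = 1.256  (c) BW = 2149 Hz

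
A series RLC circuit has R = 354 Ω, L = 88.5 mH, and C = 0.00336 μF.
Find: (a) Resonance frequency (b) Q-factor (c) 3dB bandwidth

Step 1 — Resonance: ω₀ = 1/√(LC) = 1/√(0.0885·3.36e-09) = 5.799e+04 rad/s.
Step 2 — f₀ = ω₀/(2π) = 9230 Hz.
Step 3 — Series Q: Q = ω₀L/R = 5.799e+04·0.0885/354 = 14.5.
Step 4 — Bandwidth: Δω = ω₀/Q = 4000 rad/s; BW = Δω/(2π) = 636.6 Hz.

(a) f₀ = 9230 Hz  (b) Q = 14.5  (c) BW = 636.6 Hz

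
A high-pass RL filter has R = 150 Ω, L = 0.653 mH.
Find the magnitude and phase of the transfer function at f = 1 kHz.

Step 1 — Angular frequency: ω = 2π·1000 = 6283 rad/s.
Step 2 — Transfer function: H(jω) = jωL/(R + jωL).
Step 3 — Numerator jωL = j·4.103; denominator R + jωL = 150 + j4.103.
Step 4 — H = 0.0007476 + j0.02733.
Step 5 — Magnitude: |H| = 0.02734 (-31.3 dB); phase: φ = 88.4°.

|H| = 0.02734 (-31.3 dB), φ = 88.4°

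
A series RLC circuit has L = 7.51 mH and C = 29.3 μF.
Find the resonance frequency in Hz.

Step 1 — Resonance condition Im(Z)=0 gives ω₀ = 1/√(LC).
Step 2 — ω₀ = 1/√(0.00751·2.93e-05) = 2132 rad/s.
Step 3 — f₀ = ω₀/(2π) = 339.3 Hz.

f₀ = 339.3 Hz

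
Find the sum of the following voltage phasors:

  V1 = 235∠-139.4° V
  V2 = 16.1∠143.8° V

Step 1 — Convert each phasor to rectangular form:
  V1 = 235·(cos(-139.4°) + j·sin(-139.4°)) = -178.4 - j152.9 V
  V2 = 16.1·(cos(143.8°) + j·sin(143.8°)) = -12.99 + j9.509 V
Step 2 — Sum components: V_total = -191.4 - j143.4 V.
Step 3 — Convert to polar: |V_total| = 239.2 V, ∠V_total = -143.2°.

V_total = 239.2∠-143.2° V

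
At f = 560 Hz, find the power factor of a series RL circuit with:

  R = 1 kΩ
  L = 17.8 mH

Step 1 — Angular frequency: ω = 2π·f = 2π·560 = 3519 rad/s.
Step 2 — Component impedances:
  R: Z = R = 1000 Ω
  L: Z = jωL = j·3519·0.0178 = 0 + j62.63 Ω
Step 3 — Series combination: Z_total = R + L = 1000 + j62.63 Ω = 1002∠3.6° Ω.
Step 4 — Power factor: PF = cos(φ) = Re(Z)/|Z| = 1000/1002 = 0.998.
Step 5 — Type: Im(Z) = 62.63 ⇒ lagging (phase φ = 3.6°).

PF = 0.998 (lagging, φ = 3.6°)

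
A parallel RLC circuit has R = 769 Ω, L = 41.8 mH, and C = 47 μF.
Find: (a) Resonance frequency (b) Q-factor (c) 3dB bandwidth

Step 1 — Resonance: ω₀ = 1/√(LC) = 1/√(0.0418·4.7e-05) = 713.4 rad/s.
Step 2 — f₀ = ω₀/(2π) = 113.5 Hz.
Step 3 — Parallel Q: Q = R/(ω₀L) = 769/(713.4·0.0418) = 25.79.
Step 4 — Bandwidth: Δω = ω₀/Q = 27.67 rad/s; BW = Δω/(2π) = 4.403 Hz.

(a) f₀ = 113.5 Hz  (b) Q = 25.79  (c) BW = 4.403 Hz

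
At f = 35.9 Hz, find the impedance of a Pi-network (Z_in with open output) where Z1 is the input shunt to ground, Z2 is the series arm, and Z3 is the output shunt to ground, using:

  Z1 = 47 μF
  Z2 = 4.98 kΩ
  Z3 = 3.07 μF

Step 1 — Angular frequency: ω = 2π·f = 2π·35.9 = 225.6 rad/s.
Step 2 — Component impedances:
  Z1: Z = 1/(jωC) = -j/(ω·C) = 0 - j94.33 Ω
  Z2: Z = R = 4980 Ω
  Z3: Z = 1/(jωC) = -j/(ω·C) = 0 - j1444 Ω
Step 3 — With open output, the series arm Z2 and the output shunt Z3 appear in series to ground: Z2 + Z3 = 4980 - j1444 Ω.
Step 4 — Parallel with input shunt Z1: Z_in = Z1 || (Z2 + Z3) = 1.631 - j93.82 Ω = 93.84∠-89.0° Ω.

Z = 1.631 - j93.82 Ω = 93.84∠-89.0° Ω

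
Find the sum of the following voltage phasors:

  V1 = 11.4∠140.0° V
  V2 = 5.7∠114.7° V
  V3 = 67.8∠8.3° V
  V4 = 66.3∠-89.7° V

Step 1 — Convert each phasor to rectangular form:
  V1 = 11.4·(cos(140.0°) + j·sin(140.0°)) = -8.733 + j7.328 V
  V2 = 5.7·(cos(114.7°) + j·sin(114.7°)) = -2.382 + j5.178 V
  V3 = 67.8·(cos(8.3°) + j·sin(8.3°)) = 67.09 + j9.787 V
  V4 = 66.3·(cos(-89.7°) + j·sin(-89.7°)) = 0.3471 - j66.3 V
Step 2 — Sum components: V_total = 56.32 - j44.01 V.
Step 3 — Convert to polar: |V_total| = 71.48 V, ∠V_total = -38.0°.

V_total = 71.48∠-38.0° V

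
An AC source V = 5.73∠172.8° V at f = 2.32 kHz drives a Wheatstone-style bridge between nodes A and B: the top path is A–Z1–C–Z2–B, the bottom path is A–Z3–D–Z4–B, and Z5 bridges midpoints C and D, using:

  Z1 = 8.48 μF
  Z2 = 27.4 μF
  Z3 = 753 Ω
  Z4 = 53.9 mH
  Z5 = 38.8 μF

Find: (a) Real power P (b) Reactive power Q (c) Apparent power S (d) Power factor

Step 1 — Angular frequency: ω = 2π·f = 2π·2320 = 1.458e+04 rad/s.
Step 2 — Component impedances:
  Z1: Z = 1/(jωC) = -j/(ω·C) = 0 - j8.09 Ω
  Z2: Z = 1/(jωC) = -j/(ω·C) = 0 - j2.504 Ω
  Z3: Z = R = 753 Ω
  Z4: Z = jωL = j·1.458e+04·0.0539 = 0 + j785.7 Ω
  Z5: Z = 1/(jωC) = -j/(ω·C) = 0 - j1.768 Ω
Step 3 — Bridge requires nodal analysis (the Z5 bridge couples midpoints C and D, so the two paths cannot be reduced to a simple series/parallel combination). Setting node B to ground and injecting 1 A at node A, the 3-node admittance system at A, C, D solves to V_A = Z_AB = 0.08678 - j10.6 Ω = 10.6∠-89.5° Ω.
Step 4 — Source phasor: V = 5.73∠172.8° V = -5.685 + j0.7182 V.
Step 5 — Current: I = V / Z = -0.07213 - j0.5357 A = 0.5405∠-97.7° A.
Step 6 — Complex power: S = V·I* = 0.02535 - j3.097 VA.
Step 7 — Real power: P = Re(S) = 0.02535 W.
Step 8 — Reactive power: Q = Im(S) = -3.097 VAR.
Step 9 — Apparent power: |S| = 3.097 VA.
Step 10 — Power factor: PF = P/|S| = 0.008186 (leading).

(a) P = 0.02535 W  (b) Q = -3.097 VAR  (c) S = 3.097 VA  (d) PF = 0.008186 (leading)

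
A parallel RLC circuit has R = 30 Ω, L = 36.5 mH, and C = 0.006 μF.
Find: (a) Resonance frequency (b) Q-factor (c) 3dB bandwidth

Step 1 — Resonance: ω₀ = 1/√(LC) = 1/√(0.0365·6e-09) = 6.757e+04 rad/s.
Step 2 — f₀ = ω₀/(2π) = 1.075e+04 Hz.
Step 3 — Parallel Q: Q = R/(ω₀L) = 30/(6.757e+04·0.0365) = 0.01216.
Step 4 — Bandwidth: Δω = ω₀/Q = 5.556e+06 rad/s; BW = Δω/(2π) = 8.842e+05 Hz.

(a) f₀ = 1.075e+04 Hz  (b) Q = 0.01216  (c) BW = 8.842e+05 Hz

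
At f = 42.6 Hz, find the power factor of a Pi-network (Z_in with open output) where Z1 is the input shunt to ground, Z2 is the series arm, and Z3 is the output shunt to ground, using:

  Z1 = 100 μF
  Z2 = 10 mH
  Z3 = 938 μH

Step 1 — Angular frequency: ω = 2π·f = 2π·42.6 = 267.7 rad/s.
Step 2 — Component impedances:
  Z1: Z = 1/(jωC) = -j/(ω·C) = 0 - j37.36 Ω
  Z2: Z = jωL = j·267.7·0.01 = 0 + j2.677 Ω
  Z3: Z = jωL = j·267.7·0.000938 = 0 + j0.2511 Ω
Step 3 — With open output, the series arm Z2 and the output shunt Z3 appear in series to ground: Z2 + Z3 = 0 + j2.928 Ω.
Step 4 — Parallel with input shunt Z1: Z_in = Z1 || (Z2 + Z3) = 0 + j3.177 Ω = 3.177∠90.0° Ω.
Step 5 — Power factor: PF = cos(φ) = Re(Z)/|Z| = -0/3.177 = -0.
Step 6 — Type: Im(Z) = 3.177 ⇒ lagging (phase φ = 90.0°).

PF = -0 (lagging, φ = 90.0°)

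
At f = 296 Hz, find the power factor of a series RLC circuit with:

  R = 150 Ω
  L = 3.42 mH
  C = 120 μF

Step 1 — Angular frequency: ω = 2π·f = 2π·296 = 1860 rad/s.
Step 2 — Component impedances:
  R: Z = R = 150 Ω
  L: Z = jωL = j·1860·0.00342 = 0 + j6.361 Ω
  C: Z = 1/(jωC) = -j/(ω·C) = 0 - j4.481 Ω
Step 3 — Series combination: Z_total = R + L + C = 150 + j1.88 Ω = 150∠0.7° Ω.
Step 4 — Power factor: PF = cos(φ) = Re(Z)/|Z| = 150/150.01 = 0.9999.
Step 5 — Type: Im(Z) = 1.88 ⇒ lagging (phase φ = 0.7°).

PF = 0.9999 (lagging, φ = 0.7°)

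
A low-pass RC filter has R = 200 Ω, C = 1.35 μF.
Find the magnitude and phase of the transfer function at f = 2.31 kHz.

Step 1 — Angular frequency: ω = 2π·2310 = 1.451e+04 rad/s.
Step 2 — Transfer function: H(jω) = 1/(1 + jωRC).
Step 3 — Denominator: 1 + jωRC = 1 + j·1.451e+04·200·1.35e-06 = 1 + j3.919.
Step 4 — H = 0.06114 - j0.2396.
Step 5 — Magnitude: |H| = 0.2473 (-12.1 dB); phase: φ = -75.7°.

|H| = 0.2473 (-12.1 dB), φ = -75.7°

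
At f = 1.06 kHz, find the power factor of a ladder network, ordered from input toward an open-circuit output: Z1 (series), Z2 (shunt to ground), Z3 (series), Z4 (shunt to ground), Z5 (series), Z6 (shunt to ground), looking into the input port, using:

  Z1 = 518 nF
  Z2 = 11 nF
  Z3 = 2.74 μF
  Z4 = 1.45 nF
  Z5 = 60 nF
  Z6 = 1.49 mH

Step 1 — Angular frequency: ω = 2π·f = 2π·1060 = 6660 rad/s.
Step 2 — Component impedances:
  Z1: Z = 1/(jωC) = -j/(ω·C) = 0 - j289.9 Ω
  Z2: Z = 1/(jωC) = -j/(ω·C) = 0 - j1.365e+04 Ω
  Z3: Z = 1/(jωC) = -j/(ω·C) = 0 - j54.8 Ω
  Z4: Z = 1/(jωC) = -j/(ω·C) = 0 - j1.035e+05 Ω
  Z5: Z = 1/(jωC) = -j/(ω·C) = 0 - j2502 Ω
  Z6: Z = jωL = j·6660·0.00149 = 0 + j9.924 Ω
Step 3 — Ladder network (open output): work backward from the far end, alternating series and parallel combinations. Z_in = 0 - j2395 Ω = 2395∠-90.0° Ω.
Step 4 — Power factor: PF = cos(φ) = Re(Z)/|Z| = 0/2395 = 0.
Step 5 — Type: Im(Z) = -2395 ⇒ leading (phase φ = -90.0°).

PF = 0 (leading, φ = -90.0°)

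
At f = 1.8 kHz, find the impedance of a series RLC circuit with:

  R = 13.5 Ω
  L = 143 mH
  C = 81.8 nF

Step 1 — Angular frequency: ω = 2π·f = 2π·1800 = 1.131e+04 rad/s.
Step 2 — Component impedances:
  R: Z = R = 13.5 Ω
  L: Z = jωL = j·1.131e+04·0.143 = 0 + j1617 Ω
  C: Z = 1/(jωC) = -j/(ω·C) = 0 - j1081 Ω
Step 3 — Series combination: Z_total = R + L + C = 13.5 + j536.4 Ω = 536.5∠88.6° Ω.

Z = 13.5 + j536.4 Ω = 536.5∠88.6° Ω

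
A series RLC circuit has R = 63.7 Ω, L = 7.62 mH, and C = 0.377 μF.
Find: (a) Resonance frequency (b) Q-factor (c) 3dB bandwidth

Step 1 — Resonance: ω₀ = 1/√(LC) = 1/√(0.00762·3.77e-07) = 1.866e+04 rad/s.
Step 2 — f₀ = ω₀/(2π) = 2969 Hz.
Step 3 — Series Q: Q = ω₀L/R = 1.866e+04·0.00762/63.7 = 2.232.
Step 4 — Bandwidth: Δω = ω₀/Q = 8360 rad/s; BW = Δω/(2π) = 1330 Hz.

(a) f₀ = 2969 Hz  (b) Q = 2.232  (c) BW = 1330 Hz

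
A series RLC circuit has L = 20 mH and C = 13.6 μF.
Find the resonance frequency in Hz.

Step 1 — Resonance condition Im(Z)=0 gives ω₀ = 1/√(LC).
Step 2 — ω₀ = 1/√(0.02·1.36e-05) = 1917 rad/s.
Step 3 — f₀ = ω₀/(2π) = 305.2 Hz.

f₀ = 305.2 Hz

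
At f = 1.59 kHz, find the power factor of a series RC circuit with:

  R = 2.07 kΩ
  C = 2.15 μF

Step 1 — Angular frequency: ω = 2π·f = 2π·1590 = 9990 rad/s.
Step 2 — Component impedances:
  R: Z = R = 2070 Ω
  C: Z = 1/(jωC) = -j/(ω·C) = 0 - j46.56 Ω
Step 3 — Series combination: Z_total = R + C = 2070 - j46.56 Ω = 2071∠-1.3° Ω.
Step 4 — Power factor: PF = cos(φ) = Re(Z)/|Z| = 2070/2070.52 = 0.9997.
Step 5 — Type: Im(Z) = -46.56 ⇒ leading (phase φ = -1.3°).

PF = 0.9997 (leading, φ = -1.3°)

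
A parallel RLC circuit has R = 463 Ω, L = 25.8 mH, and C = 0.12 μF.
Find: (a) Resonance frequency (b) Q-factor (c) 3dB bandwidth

Step 1 — Resonance: ω₀ = 1/√(LC) = 1/√(0.0258·1.2e-07) = 1.797e+04 rad/s.
Step 2 — f₀ = ω₀/(2π) = 2860 Hz.
Step 3 — Parallel Q: Q = R/(ω₀L) = 463/(1.797e+04·0.0258) = 0.9985.
Step 4 — Bandwidth: Δω = ω₀/Q = 1.8e+04 rad/s; BW = Δω/(2π) = 2865 Hz.

(a) f₀ = 2860 Hz  (b) Q = 0.9985  (c) BW = 2865 Hz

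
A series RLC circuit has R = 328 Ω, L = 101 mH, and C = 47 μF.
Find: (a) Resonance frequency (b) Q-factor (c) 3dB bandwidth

Step 1 — Resonance: ω₀ = 1/√(LC) = 1/√(0.101·4.7e-05) = 459 rad/s.
Step 2 — f₀ = ω₀/(2π) = 73.05 Hz.
Step 3 — Series Q: Q = ω₀L/R = 459·0.101/328 = 0.1413.
Step 4 — Bandwidth: Δω = ω₀/Q = 3248 rad/s; BW = Δω/(2π) = 516.9 Hz.

(a) f₀ = 73.05 Hz  (b) Q = 0.1413  (c) BW = 516.9 Hz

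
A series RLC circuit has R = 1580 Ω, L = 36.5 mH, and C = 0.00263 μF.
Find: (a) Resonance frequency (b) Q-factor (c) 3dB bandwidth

Step 1 — Resonance: ω₀ = 1/√(LC) = 1/√(0.0365·2.63e-09) = 1.021e+05 rad/s.
Step 2 — f₀ = ω₀/(2π) = 1.624e+04 Hz.
Step 3 — Series Q: Q = ω₀L/R = 1.021e+05·0.0365/1580 = 2.358.
Step 4 — Bandwidth: Δω = ω₀/Q = 4.329e+04 rad/s; BW = Δω/(2π) = 6889 Hz.

(a) f₀ = 1.624e+04 Hz  (b) Q = 2.358  (c) BW = 6889 Hz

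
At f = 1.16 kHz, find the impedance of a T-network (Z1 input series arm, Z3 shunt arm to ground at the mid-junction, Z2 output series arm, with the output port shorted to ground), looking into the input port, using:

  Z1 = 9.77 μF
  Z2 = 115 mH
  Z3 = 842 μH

Step 1 — Angular frequency: ω = 2π·f = 2π·1160 = 7288 rad/s.
Step 2 — Component impedances:
  Z1: Z = 1/(jωC) = -j/(ω·C) = 0 - j14.04 Ω
  Z2: Z = jωL = j·7288·0.115 = 0 + j838.2 Ω
  Z3: Z = jωL = j·7288·0.000842 = 0 + j6.137 Ω
Step 3 — With the output port shorted to ground, the output series arm Z2 runs from the junction to ground; the shunt arm Z3 also runs from the junction to ground. They appear in parallel: Z3 || Z2 = 0 + j6.092 Ω.
Step 4 — Series with input arm Z1: Z_in = Z1 + (Z3 || Z2) = 0 - j7.951 Ω = 7.951∠-90.0° Ω.

Z = 0 - j7.951 Ω = 7.951∠-90.0° Ω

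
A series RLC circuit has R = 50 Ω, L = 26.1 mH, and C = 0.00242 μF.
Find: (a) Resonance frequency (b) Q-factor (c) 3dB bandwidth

Step 1 — Resonance: ω₀ = 1/√(LC) = 1/√(0.0261·2.42e-09) = 1.258e+05 rad/s.
Step 2 — f₀ = ω₀/(2π) = 2.003e+04 Hz.
Step 3 — Series Q: Q = ω₀L/R = 1.258e+05·0.0261/50 = 65.68.
Step 4 — Bandwidth: Δω = ω₀/Q = 1916 rad/s; BW = Δω/(2π) = 304.9 Hz.

(a) f₀ = 2.003e+04 Hz  (b) Q = 65.68  (c) BW = 304.9 Hz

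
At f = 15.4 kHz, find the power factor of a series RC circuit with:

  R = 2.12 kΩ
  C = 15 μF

Step 1 — Angular frequency: ω = 2π·f = 2π·1.54e+04 = 9.676e+04 rad/s.
Step 2 — Component impedances:
  R: Z = R = 2120 Ω
  C: Z = 1/(jωC) = -j/(ω·C) = 0 - j0.689 Ω
Step 3 — Series combination: Z_total = R + C = 2120 - j0.689 Ω = 2120∠-0.0° Ω.
Step 4 — Power factor: PF = cos(φ) = Re(Z)/|Z| = 2120/2120 = 1.
Step 5 — Type: Im(Z) = -0.689 ⇒ leading (phase φ = -0.0°).

PF = 1 (leading, φ = -0.0°)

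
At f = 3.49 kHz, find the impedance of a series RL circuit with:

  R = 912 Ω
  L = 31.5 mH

Step 1 — Angular frequency: ω = 2π·f = 2π·3490 = 2.193e+04 rad/s.
Step 2 — Component impedances:
  R: Z = R = 912 Ω
  L: Z = jωL = j·2.193e+04·0.0315 = 0 + j690.7 Ω
Step 3 — Series combination: Z_total = R + L = 912 + j690.7 Ω = 1144∠37.1° Ω.

Z = 912 + j690.7 Ω = 1144∠37.1° Ω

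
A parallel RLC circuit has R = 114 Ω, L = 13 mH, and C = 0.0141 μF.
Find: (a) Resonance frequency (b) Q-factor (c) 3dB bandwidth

Step 1 — Resonance: ω₀ = 1/√(LC) = 1/√(0.013·1.41e-08) = 7.386e+04 rad/s.
Step 2 — f₀ = ω₀/(2π) = 1.176e+04 Hz.
Step 3 — Parallel Q: Q = R/(ω₀L) = 114/(7.386e+04·0.013) = 0.1187.
Step 4 — Bandwidth: Δω = ω₀/Q = 6.221e+05 rad/s; BW = Δω/(2π) = 9.901e+04 Hz.

(a) f₀ = 1.176e+04 Hz  (b) Q = 0.1187  (c) BW = 9.901e+04 Hz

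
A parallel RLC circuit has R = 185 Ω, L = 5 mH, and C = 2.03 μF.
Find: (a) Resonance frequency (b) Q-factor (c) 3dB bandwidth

Step 1 — Resonance: ω₀ = 1/√(LC) = 1/√(0.005·2.03e-06) = 9926 rad/s.
Step 2 — f₀ = ω₀/(2π) = 1580 Hz.
Step 3 — Parallel Q: Q = R/(ω₀L) = 185/(9926·0.005) = 3.728.
Step 4 — Bandwidth: Δω = ω₀/Q = 2663 rad/s; BW = Δω/(2π) = 423.8 Hz.

(a) f₀ = 1580 Hz  (b) Q = 3.728  (c) BW = 423.8 Hz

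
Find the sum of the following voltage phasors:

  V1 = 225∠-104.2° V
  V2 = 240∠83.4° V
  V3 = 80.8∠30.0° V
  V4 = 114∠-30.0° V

Step 1 — Convert each phasor to rectangular form:
  V1 = 225·(cos(-104.2°) + j·sin(-104.2°)) = -55.19 - j218.1 V
  V2 = 240·(cos(83.4°) + j·sin(83.4°)) = 27.58 + j238.4 V
  V3 = 80.8·(cos(30.0°) + j·sin(30.0°)) = 69.97 + j40.4 V
  V4 = 114·(cos(-30.0°) + j·sin(-30.0°)) = 98.73 - j57 V
Step 2 — Sum components: V_total = 141.1 + j3.684 V.
Step 3 — Convert to polar: |V_total| = 141.1 V, ∠V_total = 1.5°.

V_total = 141.1∠1.5° V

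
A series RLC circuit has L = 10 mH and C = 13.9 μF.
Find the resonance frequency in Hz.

Step 1 — Resonance condition Im(Z)=0 gives ω₀ = 1/√(LC).
Step 2 — ω₀ = 1/√(0.01·1.39e-05) = 2682 rad/s.
Step 3 — f₀ = ω₀/(2π) = 426.9 Hz.

f₀ = 426.9 Hz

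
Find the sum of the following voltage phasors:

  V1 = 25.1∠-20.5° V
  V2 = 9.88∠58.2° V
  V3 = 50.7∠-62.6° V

Step 1 — Convert each phasor to rectangular form:
  V1 = 25.1·(cos(-20.5°) + j·sin(-20.5°)) = 23.51 - j8.79 V
  V2 = 9.88·(cos(58.2°) + j·sin(58.2°)) = 5.206 + j8.397 V
  V3 = 50.7·(cos(-62.6°) + j·sin(-62.6°)) = 23.33 - j45.01 V
Step 2 — Sum components: V_total = 52.05 - j45.41 V.
Step 3 — Convert to polar: |V_total| = 69.07 V, ∠V_total = -41.1°.

V_total = 69.07∠-41.1° V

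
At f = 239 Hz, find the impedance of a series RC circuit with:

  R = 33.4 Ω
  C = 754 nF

Step 1 — Angular frequency: ω = 2π·f = 2π·239 = 1502 rad/s.
Step 2 — Component impedances:
  R: Z = R = 33.4 Ω
  C: Z = 1/(jωC) = -j/(ω·C) = 0 - j883.2 Ω
Step 3 — Series combination: Z_total = R + C = 33.4 - j883.2 Ω = 883.8∠-87.8° Ω.

Z = 33.4 - j883.2 Ω = 883.8∠-87.8° Ω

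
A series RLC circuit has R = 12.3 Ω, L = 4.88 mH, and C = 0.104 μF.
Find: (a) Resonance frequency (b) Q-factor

Step 1 — Resonance condition Im(Z)=0 gives ω₀ = 1/√(LC).
Step 2 — ω₀ = 1/√(0.00488·1.04e-07) = 4.439e+04 rad/s.
Step 3 — f₀ = ω₀/(2π) = 7065 Hz.
Step 4 — Series Q: Q = ω₀L/R = 4.439e+04·0.00488/12.3 = 17.61.

(a) f₀ = 7065 Hz  (b) Q = 17.61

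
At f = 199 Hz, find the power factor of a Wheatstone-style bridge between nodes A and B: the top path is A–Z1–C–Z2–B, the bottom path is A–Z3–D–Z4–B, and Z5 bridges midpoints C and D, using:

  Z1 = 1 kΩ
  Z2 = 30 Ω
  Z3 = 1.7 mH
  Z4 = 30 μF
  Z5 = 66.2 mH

Step 1 — Angular frequency: ω = 2π·f = 2π·199 = 1250 rad/s.
Step 2 — Component impedances:
  Z1: Z = R = 1000 Ω
  Z2: Z = R = 30 Ω
  Z3: Z = jωL = j·1250·0.0017 = 0 + j2.126 Ω
  Z4: Z = 1/(jωC) = -j/(ω·C) = 0 - j26.66 Ω
  Z5: Z = jωL = j·1250·0.0662 = 0 + j82.77 Ω
Step 3 — Bridge requires nodal analysis (the Z5 bridge couples midpoints C and D, so the two paths cannot be reduced to a simple series/parallel combination). Setting node B to ground and injecting 1 A at node A, the 3-node admittance system at A, C, D solves to V_A = Z_AB = 5.774 - j33.49 Ω = 33.99∠-80.2° Ω.
Step 4 — Power factor: PF = cos(φ) = Re(Z)/|Z| = 5.774/33.99 = 0.1699.
Step 5 — Type: Im(Z) = -33.49 ⇒ leading (phase φ = -80.2°).

PF = 0.1699 (leading, φ = -80.2°)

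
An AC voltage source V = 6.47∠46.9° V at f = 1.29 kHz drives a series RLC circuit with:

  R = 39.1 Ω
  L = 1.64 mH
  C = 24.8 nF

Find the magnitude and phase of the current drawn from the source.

Step 1 — Angular frequency: ω = 2π·f = 2π·1290 = 8105 rad/s.
Step 2 — Component impedances:
  R: Z = R = 39.1 Ω
  L: Z = jωL = j·8105·0.00164 = 0 + j13.29 Ω
  C: Z = 1/(jωC) = -j/(ω·C) = 0 - j4975 Ω
Step 3 — Series combination: Z_total = R + L + C = 39.1 - j4962 Ω = 4962∠-89.5° Ω.
Step 4 — Source phasor: V = 6.47∠46.9° V = 4.421 + j4.724 V.
Step 5 — Ohm's law: I = V / Z_total = (4.421 + j4.724) / (39.1 - j4962) = -0.0009451 + j0.0008985 A.
Step 6 — Convert to polar: |I| = 0.001304 A, ∠I = 136.4°.

I = 0.001304∠136.4° A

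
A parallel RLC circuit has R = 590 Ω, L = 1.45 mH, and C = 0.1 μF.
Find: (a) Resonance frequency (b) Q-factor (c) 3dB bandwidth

Step 1 — Resonance: ω₀ = 1/√(LC) = 1/√(0.00145·1e-07) = 8.305e+04 rad/s.
Step 2 — f₀ = ω₀/(2π) = 1.322e+04 Hz.
Step 3 — Parallel Q: Q = R/(ω₀L) = 590/(8.305e+04·0.00145) = 4.9.
Step 4 — Bandwidth: Δω = ω₀/Q = 1.695e+04 rad/s; BW = Δω/(2π) = 2698 Hz.

(a) f₀ = 1.322e+04 Hz  (b) Q = 4.9  (c) BW = 2698 Hz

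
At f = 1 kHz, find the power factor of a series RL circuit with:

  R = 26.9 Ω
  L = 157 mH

Step 1 — Angular frequency: ω = 2π·f = 2π·1000 = 6283 rad/s.
Step 2 — Component impedances:
  R: Z = R = 26.9 Ω
  L: Z = jωL = j·6283·0.157 = 0 + j986.5 Ω
Step 3 — Series combination: Z_total = R + L = 26.9 + j986.5 Ω = 986.8∠88.4° Ω.
Step 4 — Power factor: PF = cos(φ) = Re(Z)/|Z| = 26.9/986.8 = 0.02726.
Step 5 — Type: Im(Z) = 986.5 ⇒ lagging (phase φ = 88.4°).

PF = 0.02726 (lagging, φ = 88.4°)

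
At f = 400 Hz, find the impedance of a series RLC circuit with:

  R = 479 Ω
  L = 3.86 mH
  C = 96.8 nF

Step 1 — Angular frequency: ω = 2π·f = 2π·400 = 2513 rad/s.
Step 2 — Component impedances:
  R: Z = R = 479 Ω
  L: Z = jωL = j·2513·0.00386 = 0 + j9.701 Ω
  C: Z = 1/(jωC) = -j/(ω·C) = 0 - j4110 Ω
Step 3 — Series combination: Z_total = R + L + C = 479 - j4101 Ω = 4129∠-83.3° Ω.

Z = 479 - j4101 Ω = 4129∠-83.3° Ω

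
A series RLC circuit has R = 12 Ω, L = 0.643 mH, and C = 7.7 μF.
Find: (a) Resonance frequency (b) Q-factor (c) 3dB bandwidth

Step 1 — Resonance condition Im(Z)=0 gives ω₀ = 1/√(LC).
Step 2 — ω₀ = 1/√(0.000643·7.7e-06) = 1.421e+04 rad/s.
Step 3 — f₀ = ω₀/(2π) = 2262 Hz.
Step 4 — Series Q: Q = ω₀L/R = 1.421e+04·0.000643/12 = 0.7615.
Step 5 — 3dB bandwidth: Δω = ω₀/Q = 1.866e+04 rad/s; BW = Δω/(2π) = 2970 Hz.

(a) f₀ = 2262 Hz  (b) Q = 0.7615  (c) BW = 2970 Hz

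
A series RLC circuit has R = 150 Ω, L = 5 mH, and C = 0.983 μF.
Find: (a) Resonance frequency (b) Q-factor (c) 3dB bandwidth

Step 1 — Resonance condition Im(Z)=0 gives ω₀ = 1/√(LC).
Step 2 — ω₀ = 1/√(0.005·9.83e-07) = 1.426e+04 rad/s.
Step 3 — f₀ = ω₀/(2π) = 2270 Hz.
Step 4 — Series Q: Q = ω₀L/R = 1.426e+04·0.005/150 = 0.4755.
Step 5 — 3dB bandwidth: Δω = ω₀/Q = 3e+04 rad/s; BW = Δω/(2π) = 4775 Hz.

(a) f₀ = 2270 Hz  (b) Q = 0.4755  (c) BW = 4775 Hz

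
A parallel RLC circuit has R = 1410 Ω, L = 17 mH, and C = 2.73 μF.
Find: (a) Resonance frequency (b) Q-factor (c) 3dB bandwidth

Step 1 — Resonance: ω₀ = 1/√(LC) = 1/√(0.017·2.73e-06) = 4642 rad/s.
Step 2 — f₀ = ω₀/(2π) = 738.8 Hz.
Step 3 — Parallel Q: Q = R/(ω₀L) = 1410/(4642·0.017) = 17.87.
Step 4 — Bandwidth: Δω = ω₀/Q = 259.8 rad/s; BW = Δω/(2π) = 41.35 Hz.

(a) f₀ = 738.8 Hz  (b) Q = 17.87  (c) BW = 41.35 Hz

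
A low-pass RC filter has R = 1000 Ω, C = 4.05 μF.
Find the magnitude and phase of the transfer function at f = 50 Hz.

Step 1 — Angular frequency: ω = 2π·50 = 314.2 rad/s.
Step 2 — Transfer function: H(jω) = 1/(1 + jωRC).
Step 3 — Denominator: 1 + jωRC = 1 + j·314.2·1000·4.05e-06 = 1 + j1.272.
Step 4 — H = 0.3818 - j0.4858.
Step 5 — Magnitude: |H| = 0.6179 (-4.2 dB); phase: φ = -51.8°.

|H| = 0.6179 (-4.2 dB), φ = -51.8°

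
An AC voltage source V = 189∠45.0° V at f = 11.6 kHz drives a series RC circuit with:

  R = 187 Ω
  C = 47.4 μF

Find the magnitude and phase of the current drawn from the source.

Step 1 — Angular frequency: ω = 2π·f = 2π·1.16e+04 = 7.288e+04 rad/s.
Step 2 — Component impedances:
  R: Z = R = 187 Ω
  C: Z = 1/(jωC) = -j/(ω·C) = 0 - j0.2895 Ω
Step 3 — Series combination: Z_total = R + C = 187 - j0.2895 Ω = 187∠-0.1° Ω.
Step 4 — Source phasor: V = 189∠45.0° V = 133.6 + j133.6 V.
Step 5 — Ohm's law: I = V / Z_total = (133.6 + j133.6) / (187 - j0.2895) = 0.7136 + j0.7158 A.
Step 6 — Convert to polar: |I| = 1.011 A, ∠I = 45.1°.

I = 1.011∠45.1° A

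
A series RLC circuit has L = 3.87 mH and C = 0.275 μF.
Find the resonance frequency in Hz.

Step 1 — Resonance condition Im(Z)=0 gives ω₀ = 1/√(LC).
Step 2 — ω₀ = 1/√(0.00387·2.75e-07) = 3.065e+04 rad/s.
Step 3 — f₀ = ω₀/(2π) = 4879 Hz.

f₀ = 4879 Hz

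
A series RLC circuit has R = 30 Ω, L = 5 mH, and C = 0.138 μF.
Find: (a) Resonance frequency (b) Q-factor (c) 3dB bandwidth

Step 1 — Resonance: ω₀ = 1/√(LC) = 1/√(0.005·1.38e-07) = 3.807e+04 rad/s.
Step 2 — f₀ = ω₀/(2π) = 6059 Hz.
Step 3 — Series Q: Q = ω₀L/R = 3.807e+04·0.005/30 = 6.345.
Step 4 — Bandwidth: Δω = ω₀/Q = 6000 rad/s; BW = Δω/(2π) = 954.9 Hz.

(a) f₀ = 6059 Hz  (b) Q = 6.345  (c) BW = 954.9 Hz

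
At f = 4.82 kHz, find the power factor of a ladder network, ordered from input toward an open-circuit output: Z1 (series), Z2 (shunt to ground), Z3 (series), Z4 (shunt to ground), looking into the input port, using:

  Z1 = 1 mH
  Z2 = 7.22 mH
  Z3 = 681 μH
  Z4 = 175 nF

Step 1 — Angular frequency: ω = 2π·f = 2π·4820 = 3.028e+04 rad/s.
Step 2 — Component impedances:
  Z1: Z = jωL = j·3.028e+04·0.001 = 0 + j30.28 Ω
  Z2: Z = jωL = j·3.028e+04·0.00722 = 0 + j218.7 Ω
  Z3: Z = jωL = j·3.028e+04·0.000681 = 0 + j20.62 Ω
  Z4: Z = 1/(jωC) = -j/(ω·C) = 0 - j188.7 Ω
Step 3 — Ladder network (open output): work backward from the far end, alternating series and parallel combinations. Z_in = 0 - j696 Ω = 696∠-90.0° Ω.
Step 4 — Power factor: PF = cos(φ) = Re(Z)/|Z| = 0/696 = 0.
Step 5 — Type: Im(Z) = -696 ⇒ leading (phase φ = -90.0°).

PF = 0 (leading, φ = -90.0°)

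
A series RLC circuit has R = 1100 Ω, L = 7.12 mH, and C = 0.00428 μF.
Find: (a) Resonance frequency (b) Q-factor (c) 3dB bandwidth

Step 1 — Resonance condition Im(Z)=0 gives ω₀ = 1/√(LC).
Step 2 — ω₀ = 1/√(0.00712·4.28e-09) = 1.811e+05 rad/s.
Step 3 — f₀ = ω₀/(2π) = 2.883e+04 Hz.
Step 4 — Series Q: Q = ω₀L/R = 1.811e+05·0.00712/1100 = 1.173.
Step 5 — 3dB bandwidth: Δω = ω₀/Q = 1.545e+05 rad/s; BW = Δω/(2π) = 2.459e+04 Hz.

(a) f₀ = 2.883e+04 Hz  (b) Q = 1.173  (c) BW = 2.459e+04 Hz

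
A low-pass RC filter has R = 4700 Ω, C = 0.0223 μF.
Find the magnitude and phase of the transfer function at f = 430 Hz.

Step 1 — Angular frequency: ω = 2π·430 = 2702 rad/s.
Step 2 — Transfer function: H(jω) = 1/(1 + jωRC).
Step 3 — Denominator: 1 + jωRC = 1 + j·2702·4700·2.23e-08 = 1 + j0.2832.
Step 4 — H = 0.9258 - j0.2622.
Step 5 — Magnitude: |H| = 0.9622 (-0.3 dB); phase: φ = -15.8°.

|H| = 0.9622 (-0.3 dB), φ = -15.8°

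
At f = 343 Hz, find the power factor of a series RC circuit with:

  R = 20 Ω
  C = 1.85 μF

Step 1 — Angular frequency: ω = 2π·f = 2π·343 = 2155 rad/s.
Step 2 — Component impedances:
  R: Z = R = 20 Ω
  C: Z = 1/(jωC) = -j/(ω·C) = 0 - j250.8 Ω
Step 3 — Series combination: Z_total = R + C = 20 - j250.8 Ω = 251.6∠-85.4° Ω.
Step 4 — Power factor: PF = cos(φ) = Re(Z)/|Z| = 20/251.6 = 0.07949.
Step 5 — Type: Im(Z) = -250.8 ⇒ leading (phase φ = -85.4°).

PF = 0.07949 (leading, φ = -85.4°)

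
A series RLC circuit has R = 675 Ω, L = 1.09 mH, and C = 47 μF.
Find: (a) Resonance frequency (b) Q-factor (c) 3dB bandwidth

Step 1 — Resonance: ω₀ = 1/√(LC) = 1/√(0.00109·4.7e-05) = 4418 rad/s.
Step 2 — f₀ = ω₀/(2π) = 703.2 Hz.
Step 3 — Series Q: Q = ω₀L/R = 4418·0.00109/675 = 0.007134.
Step 4 — Bandwidth: Δω = ω₀/Q = 6.193e+05 rad/s; BW = Δω/(2π) = 9.856e+04 Hz.

(a) f₀ = 703.2 Hz  (b) Q = 0.007134  (c) BW = 9.856e+04 Hz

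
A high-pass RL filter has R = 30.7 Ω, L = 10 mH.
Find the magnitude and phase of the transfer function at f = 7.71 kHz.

Step 1 — Angular frequency: ω = 2π·7710 = 4.844e+04 rad/s.
Step 2 — Transfer function: H(jω) = jωL/(R + jωL).
Step 3 — Numerator jωL = j·484.4; denominator R + jωL = 30.7 + j484.4.
Step 4 — H = 0.996 + j0.06312.
Step 5 — Magnitude: |H| = 0.998 (-0.0 dB); phase: φ = 3.6°.

|H| = 0.998 (-0.0 dB), φ = 3.6°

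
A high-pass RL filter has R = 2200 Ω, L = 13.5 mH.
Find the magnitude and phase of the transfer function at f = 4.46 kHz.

Step 1 — Angular frequency: ω = 2π·4460 = 2.802e+04 rad/s.
Step 2 — Transfer function: H(jω) = jωL/(R + jωL).
Step 3 — Numerator jωL = j·378.3; denominator R + jωL = 2200 + j378.3.
Step 4 — H = 0.02872 + j0.167.
Step 5 — Magnitude: |H| = 0.1695 (-15.4 dB); phase: φ = 80.2°.

|H| = 0.1695 (-15.4 dB), φ = 80.2°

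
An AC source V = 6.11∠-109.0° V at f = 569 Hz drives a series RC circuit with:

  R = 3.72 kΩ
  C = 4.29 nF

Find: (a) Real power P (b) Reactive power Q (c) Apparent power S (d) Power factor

Step 1 — Angular frequency: ω = 2π·f = 2π·569 = 3575 rad/s.
Step 2 — Component impedances:
  R: Z = R = 3720 Ω
  C: Z = 1/(jωC) = -j/(ω·C) = 0 - j6.52e+04 Ω
Step 3 — Series combination: Z_total = R + C = 3720 - j6.52e+04 Ω = 6.531e+04∠-86.7° Ω.
Step 4 — Source phasor: V = 6.11∠-109.0° V = -1.989 - j5.777 V.
Step 5 — Current: I = V / Z = 8.658e-05 - j3.545e-05 A = 9.356e-05∠-22.3° A.
Step 6 — Complex power: S = V·I* = 3.256e-05 - j0.0005707 VA.
Step 7 — Real power: P = Re(S) = 3.256e-05 W.
Step 8 — Reactive power: Q = Im(S) = -0.0005707 VAR.
Step 9 — Apparent power: |S| = 0.0005716 VA.
Step 10 — Power factor: PF = P/|S| = 0.05696 (leading).

(a) P = 3.256e-05 W  (b) Q = -0.0005707 VAR  (c) S = 0.0005716 VA  (d) PF = 0.05696 (leading)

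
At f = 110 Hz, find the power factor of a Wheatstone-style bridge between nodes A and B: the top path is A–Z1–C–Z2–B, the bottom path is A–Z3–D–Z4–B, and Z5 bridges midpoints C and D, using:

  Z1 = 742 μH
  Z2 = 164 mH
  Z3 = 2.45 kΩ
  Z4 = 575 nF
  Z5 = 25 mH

Step 1 — Angular frequency: ω = 2π·f = 2π·110 = 691.2 rad/s.
Step 2 — Component impedances:
  Z1: Z = jωL = j·691.2·0.000742 = 0 + j0.5128 Ω
  Z2: Z = jωL = j·691.2·0.164 = 0 + j113.3 Ω
  Z3: Z = R = 2450 Ω
  Z4: Z = 1/(jωC) = -j/(ω·C) = 0 - j2516 Ω
  Z5: Z = jωL = j·691.2·0.025 = 0 + j17.28 Ω
Step 3 — Bridge requires nodal analysis (the Z5 bridge couples midpoints C and D, so the two paths cannot be reduced to a simple series/parallel combination). Setting node B to ground and injecting 1 A at node A, the 3-node admittance system at A, C, D solves to V_A = Z_AB = 3.875e-05 + j119.2 Ω = 119.2∠90.0° Ω.
Step 4 — Power factor: PF = cos(φ) = Re(Z)/|Z| = 3.8749e-05/119.25 = 3.249e-07.
Step 5 — Type: Im(Z) = 119.2 ⇒ lagging (phase φ = 90.0°).

PF = 3.249e-07 (lagging, φ = 90.0°)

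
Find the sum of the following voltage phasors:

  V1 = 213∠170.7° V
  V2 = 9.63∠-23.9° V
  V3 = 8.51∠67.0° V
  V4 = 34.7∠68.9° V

Step 1 — Convert each phasor to rectangular form:
  V1 = 213·(cos(170.7°) + j·sin(170.7°)) = -210.2 + j34.42 V
  V2 = 9.63·(cos(-23.9°) + j·sin(-23.9°)) = 8.804 - j3.902 V
  V3 = 8.51·(cos(67.0°) + j·sin(67.0°)) = 3.325 + j7.833 V
  V4 = 34.7·(cos(68.9°) + j·sin(68.9°)) = 12.49 + j32.37 V
Step 2 — Sum components: V_total = -185.6 + j70.73 V.
Step 3 — Convert to polar: |V_total| = 198.6 V, ∠V_total = 159.1°.

V_total = 198.6∠159.1° V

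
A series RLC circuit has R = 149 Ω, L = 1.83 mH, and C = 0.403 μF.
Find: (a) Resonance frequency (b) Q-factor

Step 1 — Resonance condition Im(Z)=0 gives ω₀ = 1/√(LC).
Step 2 — ω₀ = 1/√(0.00183·4.03e-07) = 3.682e+04 rad/s.
Step 3 — f₀ = ω₀/(2π) = 5861 Hz.
Step 4 — Series Q: Q = ω₀L/R = 3.682e+04·0.00183/149 = 0.4523.

(a) f₀ = 5861 Hz  (b) Q = 0.4523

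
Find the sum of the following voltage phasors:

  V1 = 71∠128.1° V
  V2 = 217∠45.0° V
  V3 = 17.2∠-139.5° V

Step 1 — Convert each phasor to rectangular form:
  V1 = 71·(cos(128.1°) + j·sin(128.1°)) = -43.81 + j55.87 V
  V2 = 217·(cos(45.0°) + j·sin(45.0°)) = 153.4 + j153.4 V
  V3 = 17.2·(cos(-139.5°) + j·sin(-139.5°)) = -13.08 - j11.17 V
Step 2 — Sum components: V_total = 96.55 + j198.1 V.
Step 3 — Convert to polar: |V_total| = 220.4 V, ∠V_total = 64.0°.

V_total = 220.4∠64.0° V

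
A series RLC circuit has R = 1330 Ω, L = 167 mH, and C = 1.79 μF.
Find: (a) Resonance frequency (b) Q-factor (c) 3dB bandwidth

Step 1 — Resonance: ω₀ = 1/√(LC) = 1/√(0.167·1.79e-06) = 1829 rad/s.
Step 2 — f₀ = ω₀/(2π) = 291.1 Hz.
Step 3 — Series Q: Q = ω₀L/R = 1829·0.167/1330 = 0.2297.
Step 4 — Bandwidth: Δω = ω₀/Q = 7964 rad/s; BW = Δω/(2π) = 1268 Hz.

(a) f₀ = 291.1 Hz  (b) Q = 0.2297  (c) BW = 1268 Hz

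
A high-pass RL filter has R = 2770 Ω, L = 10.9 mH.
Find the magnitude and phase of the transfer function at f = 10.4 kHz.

Step 1 — Angular frequency: ω = 2π·1.04e+04 = 6.535e+04 rad/s.
Step 2 — Transfer function: H(jω) = jωL/(R + jωL).
Step 3 — Numerator jωL = j·712.3; denominator R + jωL = 2770 + j712.3.
Step 4 — H = 0.06202 + j0.2412.
Step 5 — Magnitude: |H| = 0.249 (-12.1 dB); phase: φ = 75.6°.

|H| = 0.249 (-12.1 dB), φ = 75.6°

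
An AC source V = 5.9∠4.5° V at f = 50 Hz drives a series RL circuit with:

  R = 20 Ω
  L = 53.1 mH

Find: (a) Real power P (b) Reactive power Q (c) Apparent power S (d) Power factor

Step 1 — Angular frequency: ω = 2π·f = 2π·50 = 314.2 rad/s.
Step 2 — Component impedances:
  R: Z = R = 20 Ω
  L: Z = jωL = j·314.2·0.0531 = 0 + j16.68 Ω
Step 3 — Series combination: Z_total = R + L = 20 + j16.68 Ω = 26.04∠39.8° Ω.
Step 4 — Source phasor: V = 5.9∠4.5° V = 5.882 + j0.4629 V.
Step 5 — Current: I = V / Z = 0.1848 - j0.131 A = 0.2265∠-35.3° A.
Step 6 — Complex power: S = V·I* = 1.026 + j0.8561 VA.
Step 7 — Real power: P = Re(S) = 1.026 W.
Step 8 — Reactive power: Q = Im(S) = 0.8561 VAR.
Step 9 — Apparent power: |S| = 1.337 VA.
Step 10 — Power factor: PF = P/|S| = 0.7679 (lagging).

(a) P = 1.026 W  (b) Q = 0.8561 VAR  (c) S = 1.337 VA  (d) PF = 0.7679 (lagging)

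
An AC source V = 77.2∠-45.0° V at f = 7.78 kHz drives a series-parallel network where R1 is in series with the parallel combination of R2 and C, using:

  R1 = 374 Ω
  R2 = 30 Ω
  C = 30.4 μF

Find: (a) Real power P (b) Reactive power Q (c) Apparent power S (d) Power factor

Step 1 — Angular frequency: ω = 2π·f = 2π·7780 = 4.888e+04 rad/s.
Step 2 — Component impedances:
  R1: Z = R = 374 Ω
  R2: Z = R = 30 Ω
  C: Z = 1/(jωC) = -j/(ω·C) = 0 - j0.6729 Ω
Step 3 — Parallel branch: R2 || C = 1/(1/R2 + 1/C) = 0.01509 - j0.6726 Ω.
Step 4 — Series with R1: Z_total = R1 + (R2 || C) = 374 - j0.6726 Ω = 374∠-0.1° Ω.
Step 5 — Source phasor: V = 77.2∠-45.0° V = 54.59 - j54.59 V.
Step 6 — Current: I = V / Z = 0.1462 - j0.1457 A = 0.2064∠-44.9° A.
Step 7 — Complex power: S = V·I* = 15.93 - j0.02866 VA.
Step 8 — Real power: P = Re(S) = 15.93 W.
Step 9 — Reactive power: Q = Im(S) = -0.02866 VAR.
Step 10 — Apparent power: |S| = 15.93 VA.
Step 11 — Power factor: PF = P/|S| = 1 (leading).

(a) P = 15.93 W  (b) Q = -0.02866 VAR  (c) S = 15.93 VA  (d) PF = 1 (leading)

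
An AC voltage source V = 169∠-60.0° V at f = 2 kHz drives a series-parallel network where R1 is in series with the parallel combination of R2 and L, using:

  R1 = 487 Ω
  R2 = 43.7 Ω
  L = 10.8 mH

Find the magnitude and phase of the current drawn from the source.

Step 1 — Angular frequency: ω = 2π·f = 2π·2000 = 1.257e+04 rad/s.
Step 2 — Component impedances:
  R1: Z = R = 487 Ω
  R2: Z = R = 43.7 Ω
  L: Z = jωL = j·1.257e+04·0.0108 = 0 + j135.7 Ω
Step 3 — Parallel branch: R2 || L = 1/(1/R2 + 1/L) = 39.59 + j12.75 Ω.
Step 4 — Series with R1: Z_total = R1 + (R2 || L) = 526.6 + j12.75 Ω = 526.7∠1.4° Ω.
Step 5 — Source phasor: V = 169∠-60.0° V = 84.5 - j146.4 V.
Step 6 — Ohm's law: I = V / Z_total = (84.5 - j146.4) / (526.6 + j12.75) = 0.1536 - j0.2817 A.
Step 7 — Convert to polar: |I| = 0.3208 A, ∠I = -61.4°.

I = 0.3208∠-61.4° A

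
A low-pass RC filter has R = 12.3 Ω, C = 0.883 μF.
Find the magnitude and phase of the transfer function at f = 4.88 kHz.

Step 1 — Angular frequency: ω = 2π·4880 = 3.066e+04 rad/s.
Step 2 — Transfer function: H(jω) = 1/(1 + jωRC).
Step 3 — Denominator: 1 + jωRC = 1 + j·3.066e+04·12.3·8.83e-07 = 1 + j0.333.
Step 4 — H = 0.9002 - j0.2998.
Step 5 — Magnitude: |H| = 0.9488 (-0.5 dB); phase: φ = -18.4°.

|H| = 0.9488 (-0.5 dB), φ = -18.4°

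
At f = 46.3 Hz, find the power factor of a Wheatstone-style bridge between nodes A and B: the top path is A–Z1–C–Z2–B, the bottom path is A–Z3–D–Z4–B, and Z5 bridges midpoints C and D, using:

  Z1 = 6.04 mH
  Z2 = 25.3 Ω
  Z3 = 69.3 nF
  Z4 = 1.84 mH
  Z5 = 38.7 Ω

Step 1 — Angular frequency: ω = 2π·f = 2π·46.3 = 290.9 rad/s.
Step 2 — Component impedances:
  Z1: Z = jωL = j·290.9·0.00604 = 0 + j1.757 Ω
  Z2: Z = R = 25.3 Ω
  Z3: Z = 1/(jωC) = -j/(ω·C) = 0 - j4.96e+04 Ω
  Z4: Z = jωL = j·290.9·0.00184 = 0 + j0.5353 Ω
  Z5: Z = R = 38.7 Ω
Step 3 — Bridge requires nodal analysis (the Z5 bridge couples midpoints C and D, so the two paths cannot be reduced to a simple series/parallel combination). Setting node B to ground and injecting 1 A at node A, the 3-node admittance system at A, C, D solves to V_A = Z_AB = 15.3 + j1.836 Ω = 15.41∠6.8° Ω.
Step 4 — Power factor: PF = cos(φ) = Re(Z)/|Z| = 15.3/15.41 = 0.9929.
Step 5 — Type: Im(Z) = 1.836 ⇒ lagging (phase φ = 6.8°).

PF = 0.9929 (lagging, φ = 6.8°)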